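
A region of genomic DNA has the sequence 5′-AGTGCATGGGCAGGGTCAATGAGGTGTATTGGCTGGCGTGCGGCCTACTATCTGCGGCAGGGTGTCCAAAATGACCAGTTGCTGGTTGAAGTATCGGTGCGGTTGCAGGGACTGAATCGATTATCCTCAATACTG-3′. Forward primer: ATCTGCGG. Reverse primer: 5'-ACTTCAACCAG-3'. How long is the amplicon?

43 bp

Forward primer ATCTGCGG is found on the top strand at positions 50–57.
The reverse primer's reverse complement is CTGGTTGAAGT, which matches the template at positions 82–92.
The product runs from position 50 to position 92, so its length is 92 − 50 + 1 = 43 bp.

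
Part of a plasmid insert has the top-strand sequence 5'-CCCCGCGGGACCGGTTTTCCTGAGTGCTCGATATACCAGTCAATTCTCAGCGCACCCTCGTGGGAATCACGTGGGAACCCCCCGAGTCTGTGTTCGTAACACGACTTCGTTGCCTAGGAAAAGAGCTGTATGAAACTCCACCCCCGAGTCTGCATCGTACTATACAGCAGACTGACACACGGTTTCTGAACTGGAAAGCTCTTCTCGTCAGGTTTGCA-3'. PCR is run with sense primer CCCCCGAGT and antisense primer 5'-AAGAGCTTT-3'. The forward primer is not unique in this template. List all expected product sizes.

125 bp, 63 bp

The forward primer CCCCCGAGT matches the top strand at positions 79–87, 141–149.
The reverse primer's reverse complement is AAAGCTCTT, matching at positions 195–203.
Each forward site pairs with the reverse site to give a product ending at position 203: sizes 125, 63 bp.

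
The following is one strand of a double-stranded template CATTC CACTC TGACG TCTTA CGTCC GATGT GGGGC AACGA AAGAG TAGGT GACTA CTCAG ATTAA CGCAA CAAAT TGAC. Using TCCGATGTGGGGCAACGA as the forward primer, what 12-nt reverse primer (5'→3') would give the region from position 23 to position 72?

5'-TGTTGCGTTAAT-3'

The product's 3' end on the top strand is position 72.
The reverse primer anneals to the top strand over positions 61–72, i.e. to ATTAACGCAACA.
Its sequence written 5'→3' is the reverse complement: TGTTGCGTTAAT.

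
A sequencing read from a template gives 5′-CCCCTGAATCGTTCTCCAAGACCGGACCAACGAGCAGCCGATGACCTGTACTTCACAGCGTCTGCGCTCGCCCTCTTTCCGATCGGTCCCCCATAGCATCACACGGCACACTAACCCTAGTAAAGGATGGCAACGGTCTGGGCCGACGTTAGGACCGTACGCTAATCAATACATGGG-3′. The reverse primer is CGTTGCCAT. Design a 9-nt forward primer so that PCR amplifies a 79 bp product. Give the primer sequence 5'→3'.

The reverse primer's reverse complement ATGGCAACG matches the template at positions 127–135, so the product ends at position 135.
A 79 bp product then starts at position 135 − 79 + 1 = 57.
The forward primer is identical to the top strand there: AGCGTCTGC.

5'-AGCGTCTGC-3'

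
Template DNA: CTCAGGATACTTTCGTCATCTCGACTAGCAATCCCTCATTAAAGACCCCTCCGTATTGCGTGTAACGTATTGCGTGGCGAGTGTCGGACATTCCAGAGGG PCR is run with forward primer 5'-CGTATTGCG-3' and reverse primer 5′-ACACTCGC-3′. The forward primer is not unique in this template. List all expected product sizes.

33 bp, 19 bp

The forward primer CGTATTGCG matches the top strand at positions 52–60, 66–74.
The reverse primer's reverse complement is GCGAGTGT, matching at positions 77–84.
Each forward site pairs with the reverse site to give a product ending at position 84: sizes 33, 19 bp.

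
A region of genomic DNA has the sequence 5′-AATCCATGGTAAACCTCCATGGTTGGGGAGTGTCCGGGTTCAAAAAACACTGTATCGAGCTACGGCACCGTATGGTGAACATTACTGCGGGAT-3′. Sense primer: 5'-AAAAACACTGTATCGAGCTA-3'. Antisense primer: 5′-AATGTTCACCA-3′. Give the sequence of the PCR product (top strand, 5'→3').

Scanning the template, AAAAACACTGTATCGAGCTA occurs at positions 43–62; this primer anneals to the bottom strand there with its 3' end pointing downstream.
The reverse primer's reverse complement is TGGTGAACATT, which matches the template at positions 73–83.
The product is the template from position 43 through 83 (41 bp).

5'-AAAAACACTGTATCGAGCTACGGCACCGTATGGTGAACATT-3'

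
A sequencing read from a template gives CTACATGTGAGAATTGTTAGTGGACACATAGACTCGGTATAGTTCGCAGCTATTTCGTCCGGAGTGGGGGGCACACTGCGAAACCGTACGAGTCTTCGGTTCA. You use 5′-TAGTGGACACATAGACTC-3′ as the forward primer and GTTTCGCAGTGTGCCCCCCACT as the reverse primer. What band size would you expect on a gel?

67 bp

The forward primer matches the template at positions 18–35.
Reverse complement of the reverse primer: AGTGGGGGGCACACTGCGAAAC. This occurs on the top strand at positions 63–84.
Product length = (reverse-primer end) − (forward-primer start) + 1 = 84 − 18 + 1 = 67 bp.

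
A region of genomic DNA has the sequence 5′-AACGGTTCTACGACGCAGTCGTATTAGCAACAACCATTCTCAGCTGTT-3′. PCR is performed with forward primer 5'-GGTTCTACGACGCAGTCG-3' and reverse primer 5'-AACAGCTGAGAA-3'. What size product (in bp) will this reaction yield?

45 bp

Forward primer GGTTCTACGACGCAGTCG is found on the top strand at positions 4–21.
Taking the reverse complement of AACAGCTGAGAA gives TTCTCAGCTGTT, found at positions 37–48 on the template; the primer anneals here to the top strand with its 3' end pointing upstream.
Product length = (reverse-primer end) − (forward-primer start) + 1 = 48 − 4 + 1 = 45 bp.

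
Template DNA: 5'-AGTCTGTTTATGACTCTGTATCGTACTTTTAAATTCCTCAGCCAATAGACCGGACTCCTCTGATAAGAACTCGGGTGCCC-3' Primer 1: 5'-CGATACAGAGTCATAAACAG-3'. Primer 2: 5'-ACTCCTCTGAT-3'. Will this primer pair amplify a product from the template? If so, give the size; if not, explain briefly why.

No product — the primers' 3' ends point away from each other.

Primer 1 (CGATACAGAGTCATAAACAG) has reverse complement CTGTTTATGACTCTGTATCG, which matches the top strand at positions 4–23; primer 1 anneals to the top strand there with its 3' end pointing upstream toward position 4.
Primer 2 (ACTCCTCTGAT) matches the top strand directly at positions 54–64; it anneals to the bottom strand with its 3' end pointing downstream toward position 64.
The 3' ends diverge (primer 1 extends toward position 1, primer 2 toward position 80), so the primers never converge on a shared product.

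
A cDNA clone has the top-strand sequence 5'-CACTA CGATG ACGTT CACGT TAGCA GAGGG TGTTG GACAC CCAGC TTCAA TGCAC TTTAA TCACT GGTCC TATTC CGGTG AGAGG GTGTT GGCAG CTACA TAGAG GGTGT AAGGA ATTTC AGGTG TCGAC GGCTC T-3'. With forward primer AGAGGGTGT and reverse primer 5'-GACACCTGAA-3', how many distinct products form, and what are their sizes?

Three products: 103 bp, 47 bp, 26 bp

The forward primer AGAGGGTGT matches the top strand at positions 25–33, 81–89, 102–110.
The reverse primer's reverse complement is TTCAGGTGTC, matching at positions 118–127.
Each forward site pairs with the reverse site to give a product ending at position 127: sizes 103, 47, 26 bp.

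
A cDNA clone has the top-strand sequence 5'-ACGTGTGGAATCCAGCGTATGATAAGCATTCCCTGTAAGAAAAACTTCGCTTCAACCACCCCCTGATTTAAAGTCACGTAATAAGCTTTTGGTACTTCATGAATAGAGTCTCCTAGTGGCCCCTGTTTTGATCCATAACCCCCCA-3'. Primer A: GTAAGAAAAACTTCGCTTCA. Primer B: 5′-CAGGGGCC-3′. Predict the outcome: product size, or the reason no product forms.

Primer A (GTAAGAAAAACTTCGCTTCA) matches the top strand at positions 35–54; it acts as a forward primer.
Primer B's reverse complement is GGCCCCTG, matching the top strand at positions 118–125; it acts as a reverse primer.
The 3' ends face each other across positions 35–125, giving a 91 bp product.

Yes — a 91 bp product.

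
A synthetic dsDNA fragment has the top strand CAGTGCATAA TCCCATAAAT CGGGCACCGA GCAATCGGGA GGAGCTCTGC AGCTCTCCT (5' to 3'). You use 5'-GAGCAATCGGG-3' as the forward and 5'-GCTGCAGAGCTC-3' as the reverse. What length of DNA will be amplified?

25 bp

Scanning the template, GAGCAATCGGG occurs at positions 29–39; this primer anneals to the bottom strand there with its 3' end pointing downstream.
Reverse complement of the reverse primer: GAGCTCTGCAGC. This occurs on the top strand at positions 42–53.
Amplicon spans positions 29–53: 25 bp.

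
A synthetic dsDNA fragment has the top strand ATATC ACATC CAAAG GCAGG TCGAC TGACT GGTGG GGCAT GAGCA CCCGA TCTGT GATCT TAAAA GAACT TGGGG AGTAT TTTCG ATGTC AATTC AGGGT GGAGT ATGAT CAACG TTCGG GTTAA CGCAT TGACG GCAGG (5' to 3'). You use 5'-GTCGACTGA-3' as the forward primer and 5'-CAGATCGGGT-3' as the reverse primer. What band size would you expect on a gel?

Forward primer GTCGACTGA is found on the top strand at positions 20–28.
Taking the reverse complement of CAGATCGGGT gives ACCCGATCTG, found at positions 45–54 on the template; the primer anneals here to the top strand with its 3' end pointing upstream.
Amplicon spans positions 20–54: 35 bp.

35 bp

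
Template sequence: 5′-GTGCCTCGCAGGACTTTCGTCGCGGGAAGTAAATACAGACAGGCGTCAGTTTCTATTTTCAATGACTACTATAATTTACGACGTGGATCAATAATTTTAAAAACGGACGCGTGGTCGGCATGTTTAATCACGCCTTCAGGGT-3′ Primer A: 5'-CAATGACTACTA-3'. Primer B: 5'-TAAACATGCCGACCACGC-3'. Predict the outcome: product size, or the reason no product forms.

Primer A (CAATGACTACTA) matches the top strand at positions 60–71; it acts as a forward primer.
Primer B's reverse complement is GCGTGGTCGGCATGTTTA, matching the top strand at positions 109–126; it acts as a reverse primer.
The 3' ends face each other across positions 60–126, giving a 67 bp product.

Yes — a 67 bp product.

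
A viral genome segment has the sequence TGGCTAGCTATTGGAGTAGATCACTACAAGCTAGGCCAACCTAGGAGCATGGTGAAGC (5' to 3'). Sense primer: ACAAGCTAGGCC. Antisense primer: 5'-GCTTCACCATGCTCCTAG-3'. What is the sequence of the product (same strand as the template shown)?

5'-ACAAGCTAGGCCAACCTAGGAGCATGGTGAAGC-3'

Forward primer ACAAGCTAGGCC is found on the top strand at positions 26–37.
The reverse primer's reverse complement is CTAGGAGCATGGTGAAGC, which matches the template at positions 41–58.
The product is the template from position 26 through 58 (33 bp).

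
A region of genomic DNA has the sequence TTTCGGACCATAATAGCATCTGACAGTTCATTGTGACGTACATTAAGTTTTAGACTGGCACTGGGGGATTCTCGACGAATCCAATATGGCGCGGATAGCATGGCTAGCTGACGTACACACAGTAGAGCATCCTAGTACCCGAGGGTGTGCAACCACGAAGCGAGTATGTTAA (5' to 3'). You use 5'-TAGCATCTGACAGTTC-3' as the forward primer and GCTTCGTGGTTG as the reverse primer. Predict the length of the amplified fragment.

The forward primer matches the template at positions 14–29.
Taking the reverse complement of GCTTCGTGGTTG gives CAACCACGAAGC, found at positions 150–161 on the template; the primer anneals here to the top strand with its 3' end pointing upstream.
The product runs from position 14 to position 161, so its length is 161 − 14 + 1 = 148 bp.

148 bp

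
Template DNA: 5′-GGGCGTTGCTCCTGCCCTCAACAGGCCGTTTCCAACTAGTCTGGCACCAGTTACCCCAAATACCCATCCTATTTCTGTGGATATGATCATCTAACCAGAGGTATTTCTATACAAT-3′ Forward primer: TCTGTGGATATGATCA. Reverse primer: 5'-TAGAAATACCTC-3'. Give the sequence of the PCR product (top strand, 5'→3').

5'-TCTGTGGATATGATCATCTAACCAGAGGTATTTCTA-3'

Scanning the template, TCTGTGGATATGATCA occurs at positions 74–89; this primer anneals to the bottom strand there with its 3' end pointing downstream.
Taking the reverse complement of TAGAAATACCTC gives GAGGTATTTCTA, found at positions 98–109 on the template; the primer anneals here to the top strand with its 3' end pointing upstream.
The product is the template from position 74 through 109 (36 bp).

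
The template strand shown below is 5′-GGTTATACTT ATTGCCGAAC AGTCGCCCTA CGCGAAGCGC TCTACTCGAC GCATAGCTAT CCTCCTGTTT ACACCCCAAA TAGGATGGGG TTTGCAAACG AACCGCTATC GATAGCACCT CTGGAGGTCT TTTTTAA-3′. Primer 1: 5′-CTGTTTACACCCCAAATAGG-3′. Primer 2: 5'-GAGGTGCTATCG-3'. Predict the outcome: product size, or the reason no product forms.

Primer 1 (CTGTTTACACCCCAAATAGG) matches the top strand at positions 65–84; it acts as a forward primer.
Primer 2's reverse complement is CGATAGCACCTC, matching the top strand at positions 110–121; it acts as a reverse primer.
The 3' ends face each other across positions 65–121, giving a 57 bp product.

Yes — a 57 bp product.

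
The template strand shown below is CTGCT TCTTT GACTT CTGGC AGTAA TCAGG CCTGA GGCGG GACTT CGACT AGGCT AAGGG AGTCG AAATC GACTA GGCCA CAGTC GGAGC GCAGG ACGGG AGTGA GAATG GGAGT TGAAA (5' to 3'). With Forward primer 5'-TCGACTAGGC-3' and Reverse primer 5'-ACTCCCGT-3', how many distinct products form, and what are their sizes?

Two products: 59 bp, 35 bp

The forward primer TCGACTAGGC matches the top strand at positions 45–54, 69–78.
The reverse primer's reverse complement is ACGGGAGT, matching at positions 96–103.
Each forward site pairs with the reverse site to give a product ending at position 103: sizes 59, 35 bp.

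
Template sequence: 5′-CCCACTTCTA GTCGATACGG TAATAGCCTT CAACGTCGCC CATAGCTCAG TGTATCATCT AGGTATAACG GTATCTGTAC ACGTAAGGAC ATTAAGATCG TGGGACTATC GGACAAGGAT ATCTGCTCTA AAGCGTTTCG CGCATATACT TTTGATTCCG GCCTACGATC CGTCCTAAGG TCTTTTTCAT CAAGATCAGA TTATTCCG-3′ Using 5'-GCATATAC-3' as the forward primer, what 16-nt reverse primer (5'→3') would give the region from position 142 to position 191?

5'-GATGAAAAAGACCTTA-3'

The product's 3' end on the top strand is position 191.
The reverse primer anneals to the top strand over positions 176–191, i.e. to TAAGGTCTTTTTCATC.
Its sequence written 5'→3' is the reverse complement: GATGAAAAAGACCTTA.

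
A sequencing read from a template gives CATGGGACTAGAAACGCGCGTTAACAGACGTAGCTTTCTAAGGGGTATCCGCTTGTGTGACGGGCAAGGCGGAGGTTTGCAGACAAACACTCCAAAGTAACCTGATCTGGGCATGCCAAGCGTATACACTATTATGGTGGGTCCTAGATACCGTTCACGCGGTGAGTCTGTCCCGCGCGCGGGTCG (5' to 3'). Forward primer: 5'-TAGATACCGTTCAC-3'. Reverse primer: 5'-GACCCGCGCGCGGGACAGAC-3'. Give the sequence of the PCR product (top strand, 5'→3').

5'-TAGATACCGTTCACGCGGTGAGTCTGTCCCGCGCGCGGGTC-3'

Forward primer TAGATACCGTTCAC is found on the top strand at positions 145–158.
Taking the reverse complement of GACCCGCGCGCGGGACAGAC gives GTCTGTCCCGCGCGCGGGTC, found at positions 166–185 on the template; the primer anneals here to the top strand with its 3' end pointing upstream.
The product is the template from position 145 through 185 (41 bp).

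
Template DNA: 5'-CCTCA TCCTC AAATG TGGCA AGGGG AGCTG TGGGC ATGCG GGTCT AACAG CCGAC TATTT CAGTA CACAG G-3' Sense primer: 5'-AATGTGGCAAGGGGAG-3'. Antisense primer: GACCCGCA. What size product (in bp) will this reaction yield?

33 bp

Scanning the template, AATGTGGCAAGGGGAG occurs at positions 12–27; this primer anneals to the bottom strand there with its 3' end pointing downstream.
Reverse complement of the reverse primer: TGCGGGTC. This occurs on the top strand at positions 37–44.
Amplicon spans positions 12–44: 33 bp.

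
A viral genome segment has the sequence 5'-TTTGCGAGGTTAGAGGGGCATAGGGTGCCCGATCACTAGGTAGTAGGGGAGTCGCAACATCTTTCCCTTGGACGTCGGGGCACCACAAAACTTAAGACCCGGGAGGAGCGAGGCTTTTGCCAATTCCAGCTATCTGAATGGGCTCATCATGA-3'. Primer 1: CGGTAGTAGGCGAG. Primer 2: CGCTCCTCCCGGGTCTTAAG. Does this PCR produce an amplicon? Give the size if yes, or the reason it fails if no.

Primer 1 (CGGTAGTAGGCGAG) does not match the top strand, and its reverse complement CTCGCCTACTACCG does not match either.
With no annealing site for primer 1, no amplification occurs.

No product — primer 1 has no binding site in the template.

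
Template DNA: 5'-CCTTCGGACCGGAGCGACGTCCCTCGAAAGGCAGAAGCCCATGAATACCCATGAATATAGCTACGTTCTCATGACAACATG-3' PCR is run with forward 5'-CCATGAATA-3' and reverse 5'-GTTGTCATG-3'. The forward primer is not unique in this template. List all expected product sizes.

40 bp, 30 bp

The forward primer CCATGAATA matches the top strand at positions 39–47, 49–57.
The reverse primer's reverse complement is CATGACAAC, matching at positions 70–78.
Each forward site pairs with the reverse site to give a product ending at position 78: sizes 40, 30 bp.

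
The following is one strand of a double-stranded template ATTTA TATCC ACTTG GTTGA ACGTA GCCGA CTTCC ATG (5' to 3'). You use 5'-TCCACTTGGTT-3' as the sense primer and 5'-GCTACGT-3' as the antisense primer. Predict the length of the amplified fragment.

20 bp

The forward primer matches the template at positions 8–18.
Reverse complement of the reverse primer: ACGTAGC. This occurs on the top strand at positions 21–27.
Amplicon spans positions 8–27: 20 bp.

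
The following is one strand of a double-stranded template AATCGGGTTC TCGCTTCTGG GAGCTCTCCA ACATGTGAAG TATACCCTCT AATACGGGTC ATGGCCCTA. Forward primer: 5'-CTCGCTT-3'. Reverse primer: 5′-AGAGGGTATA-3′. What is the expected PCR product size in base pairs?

41 bp

Scanning the template, CTCGCTT occurs at positions 10–16; this primer anneals to the bottom strand there with its 3' end pointing downstream.
Taking the reverse complement of AGAGGGTATA gives TATACCCTCT, found at positions 41–50 on the template; the primer anneals here to the top strand with its 3' end pointing upstream.
Amplicon spans positions 10–50: 41 bp.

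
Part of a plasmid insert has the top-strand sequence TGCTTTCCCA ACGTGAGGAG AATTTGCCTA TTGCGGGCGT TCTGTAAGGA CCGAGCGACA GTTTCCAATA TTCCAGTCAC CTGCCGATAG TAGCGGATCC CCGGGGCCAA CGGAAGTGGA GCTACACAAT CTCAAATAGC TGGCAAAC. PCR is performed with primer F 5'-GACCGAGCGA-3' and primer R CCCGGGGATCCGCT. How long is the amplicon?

Forward primer GACCGAGCGA is found on the top strand at positions 49–58.
Reverse complement of the reverse primer: AGCGGATCCCCGGG. This occurs on the top strand at positions 92–105.
Amplicon spans positions 49–105: 57 bp.

57 bp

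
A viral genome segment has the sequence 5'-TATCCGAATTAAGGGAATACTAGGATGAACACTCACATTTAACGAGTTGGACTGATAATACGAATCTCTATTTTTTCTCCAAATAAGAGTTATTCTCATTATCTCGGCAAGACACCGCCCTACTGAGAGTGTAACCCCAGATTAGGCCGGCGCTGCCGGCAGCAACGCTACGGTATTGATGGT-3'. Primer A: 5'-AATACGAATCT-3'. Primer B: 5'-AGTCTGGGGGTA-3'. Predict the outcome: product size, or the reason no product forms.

Primer B (AGTCTGGGGGTA) does not match the top strand, and its reverse complement TACCCCCAGACT does not match either.
With no annealing site for primer B, no amplification occurs.

No product — primer B has no binding site in the template.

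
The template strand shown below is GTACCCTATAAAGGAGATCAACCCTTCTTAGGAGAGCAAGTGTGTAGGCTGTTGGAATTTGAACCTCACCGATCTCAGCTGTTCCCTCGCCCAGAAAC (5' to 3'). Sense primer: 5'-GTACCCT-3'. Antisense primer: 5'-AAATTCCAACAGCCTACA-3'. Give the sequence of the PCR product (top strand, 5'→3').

5'-GTACCCTATAAAGGAGATCAACCCTTCTTAGGAGAGCAAGTGTGTAGGCTGTTGGAATTT-3'

Scanning the template, GTACCCT occurs at positions 1–7; this primer anneals to the bottom strand there with its 3' end pointing downstream.
Taking the reverse complement of AAATTCCAACAGCCTACA gives TGTAGGCTGTTGGAATTT, found at positions 43–60 on the template; the primer anneals here to the top strand with its 3' end pointing upstream.
The product is the template from position 1 through 60 (60 bp).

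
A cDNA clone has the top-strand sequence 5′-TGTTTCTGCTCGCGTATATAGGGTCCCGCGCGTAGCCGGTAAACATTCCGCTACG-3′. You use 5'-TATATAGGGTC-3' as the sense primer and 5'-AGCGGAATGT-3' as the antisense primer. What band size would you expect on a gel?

38 bp

The forward primer matches the template at positions 15–25.
Taking the reverse complement of AGCGGAATGT gives ACATTCCGCT, found at positions 43–52 on the template; the primer anneals here to the top strand with its 3' end pointing upstream.
Product length = (reverse-primer end) − (forward-primer start) + 1 = 52 − 15 + 1 = 38 bp.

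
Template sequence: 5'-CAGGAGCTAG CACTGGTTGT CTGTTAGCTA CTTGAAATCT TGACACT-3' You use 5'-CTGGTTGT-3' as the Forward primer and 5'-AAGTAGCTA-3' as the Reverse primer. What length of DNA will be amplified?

21 bp

Forward primer CTGGTTGT is found on the top strand at positions 13–20.
Taking the reverse complement of AAGTAGCTA gives TAGCTACTT, found at positions 25–33 on the template; the primer anneals here to the top strand with its 3' end pointing upstream.
The product runs from position 13 to position 33, so its length is 33 − 13 + 1 = 21 bp.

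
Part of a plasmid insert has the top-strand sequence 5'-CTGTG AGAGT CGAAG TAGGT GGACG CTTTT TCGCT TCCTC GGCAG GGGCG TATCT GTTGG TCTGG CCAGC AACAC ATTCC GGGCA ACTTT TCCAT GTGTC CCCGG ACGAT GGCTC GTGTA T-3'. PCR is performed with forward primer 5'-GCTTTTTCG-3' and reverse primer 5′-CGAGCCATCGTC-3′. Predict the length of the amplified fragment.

Scanning the template, GCTTTTTCG occurs at positions 25–33; this primer anneals to the bottom strand there with its 3' end pointing downstream.
Reverse complement of the reverse primer: GACGATGGCTCG. This occurs on the top strand at positions 105–116.
Amplicon spans positions 25–116: 92 bp.

92 bp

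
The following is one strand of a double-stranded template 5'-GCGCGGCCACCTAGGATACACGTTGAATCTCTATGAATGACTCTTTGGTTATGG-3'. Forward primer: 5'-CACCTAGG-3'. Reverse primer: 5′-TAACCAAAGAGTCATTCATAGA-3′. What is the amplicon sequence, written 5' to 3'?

Scanning the template, CACCTAGG occurs at positions 8–15; this primer anneals to the bottom strand there with its 3' end pointing downstream.
The reverse primer's reverse complement is TCTATGAATGACTCTTTGGTTA, which matches the template at positions 30–51.
The product is the template from position 8 through 51 (44 bp).

5'-CACCTAGGATACACGTTGAATCTCTATGAATGACTCTTTGGTTA-3'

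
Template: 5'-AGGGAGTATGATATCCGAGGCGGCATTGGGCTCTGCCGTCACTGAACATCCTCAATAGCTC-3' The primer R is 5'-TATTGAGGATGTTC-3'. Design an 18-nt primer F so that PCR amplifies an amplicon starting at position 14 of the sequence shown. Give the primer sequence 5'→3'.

The reverse primer's reverse complement GAACATCCTCAATA matches the template at positions 44–57; the product starts at position 14.
The forward primer is identical to the top strand over positions 14–31: TCCGAGGCGGCATTGGGC.

5'-TCCGAGGCGGCATTGGGC-3'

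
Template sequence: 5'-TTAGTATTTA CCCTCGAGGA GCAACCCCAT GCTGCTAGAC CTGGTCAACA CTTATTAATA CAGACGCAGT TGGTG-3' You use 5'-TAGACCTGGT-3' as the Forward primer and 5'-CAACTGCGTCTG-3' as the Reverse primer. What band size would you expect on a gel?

Scanning the template, TAGACCTGGT occurs at positions 36–45; this primer anneals to the bottom strand there with its 3' end pointing downstream.
Reverse complement of the reverse primer: CAGACGCAGTTG. This occurs on the top strand at positions 61–72.
Product length = (reverse-primer end) − (forward-primer start) + 1 = 72 − 36 + 1 = 37 bp.

37 bp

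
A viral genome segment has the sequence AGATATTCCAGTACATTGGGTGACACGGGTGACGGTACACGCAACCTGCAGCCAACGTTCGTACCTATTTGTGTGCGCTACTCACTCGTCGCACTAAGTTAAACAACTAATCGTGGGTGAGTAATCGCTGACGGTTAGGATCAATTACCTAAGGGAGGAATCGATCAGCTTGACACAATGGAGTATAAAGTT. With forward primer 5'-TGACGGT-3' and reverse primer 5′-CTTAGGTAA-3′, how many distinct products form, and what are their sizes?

The forward primer TGACGGT matches the top strand at positions 30–36, 129–135.
The reverse primer's reverse complement is TTACCTAAG, matching at positions 145–153.
Each forward site pairs with the reverse site to give a product ending at position 153: sizes 124, 25 bp.

Two products: 124 bp, 25 bp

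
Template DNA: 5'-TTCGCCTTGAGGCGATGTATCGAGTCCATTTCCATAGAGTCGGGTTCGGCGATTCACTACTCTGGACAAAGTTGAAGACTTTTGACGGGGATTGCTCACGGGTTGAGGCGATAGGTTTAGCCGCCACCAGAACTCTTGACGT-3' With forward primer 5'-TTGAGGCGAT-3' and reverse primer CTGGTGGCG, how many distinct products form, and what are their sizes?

Two products: 124 bp, 28 bp

The forward primer TTGAGGCGAT matches the top strand at positions 7–16, 103–112.
The reverse primer's reverse complement is CGCCACCAG, matching at positions 122–130.
Each forward site pairs with the reverse site to give a product ending at position 130: sizes 124, 28 bp.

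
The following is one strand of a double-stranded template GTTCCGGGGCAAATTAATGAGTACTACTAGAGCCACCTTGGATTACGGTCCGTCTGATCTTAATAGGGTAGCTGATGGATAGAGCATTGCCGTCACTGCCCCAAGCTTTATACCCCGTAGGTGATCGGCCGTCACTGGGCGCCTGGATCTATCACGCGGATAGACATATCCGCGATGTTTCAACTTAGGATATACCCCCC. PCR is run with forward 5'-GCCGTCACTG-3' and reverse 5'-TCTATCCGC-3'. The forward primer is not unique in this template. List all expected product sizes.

The forward primer GCCGTCACTG matches the top strand at positions 89–98, 128–137.
The reverse primer's reverse complement is GCGGATAGA, matching at positions 156–164.
Each forward site pairs with the reverse site to give a product ending at position 164: sizes 76, 37 bp.

76 bp, 37 bp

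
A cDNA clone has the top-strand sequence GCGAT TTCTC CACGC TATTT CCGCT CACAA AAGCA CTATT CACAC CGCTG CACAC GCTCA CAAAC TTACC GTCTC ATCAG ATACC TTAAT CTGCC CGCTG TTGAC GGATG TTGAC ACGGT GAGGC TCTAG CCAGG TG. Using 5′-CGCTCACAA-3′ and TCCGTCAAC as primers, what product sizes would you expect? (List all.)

87 bp, 54 bp

The forward primer CGCTCACAA matches the top strand at positions 22–30, 55–63.
The reverse primer's reverse complement is GTTGACGGA, matching at positions 100–108.
Each forward site pairs with the reverse site to give a product ending at position 108: sizes 87, 54 bp.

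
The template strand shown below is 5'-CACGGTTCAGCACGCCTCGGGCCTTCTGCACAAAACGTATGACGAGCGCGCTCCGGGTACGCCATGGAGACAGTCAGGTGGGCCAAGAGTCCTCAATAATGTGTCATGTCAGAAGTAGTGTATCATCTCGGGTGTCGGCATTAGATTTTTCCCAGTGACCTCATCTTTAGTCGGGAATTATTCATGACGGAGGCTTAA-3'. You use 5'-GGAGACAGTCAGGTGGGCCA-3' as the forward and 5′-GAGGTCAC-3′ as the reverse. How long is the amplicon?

97 bp

Scanning the template, GGAGACAGTCAGGTGGGCCA occurs at positions 66–85; this primer anneals to the bottom strand there with its 3' end pointing downstream.
The reverse primer's reverse complement is GTGACCTC, which matches the template at positions 155–162.
Product length = (reverse-primer end) − (forward-primer start) + 1 = 162 − 66 + 1 = 97 bp.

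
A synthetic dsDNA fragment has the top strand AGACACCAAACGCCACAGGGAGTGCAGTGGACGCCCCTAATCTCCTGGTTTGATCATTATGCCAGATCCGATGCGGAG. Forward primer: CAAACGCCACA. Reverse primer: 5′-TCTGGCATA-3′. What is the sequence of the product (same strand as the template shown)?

The forward primer matches the template at positions 7–17.
The reverse primer's reverse complement is TATGCCAGA, which matches the template at positions 58–66.
The product is the template from position 7 through 66 (60 bp).

5'-CAAACGCCACAGGGAGTGCAGTGGACGCCCCTAATCTCCTGGTTTGATCATTATGCCAGA-3'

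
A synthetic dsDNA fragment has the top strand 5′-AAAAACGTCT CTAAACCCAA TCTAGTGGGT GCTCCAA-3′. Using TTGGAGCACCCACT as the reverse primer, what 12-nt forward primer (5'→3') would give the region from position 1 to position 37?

5'-AAAAACGTCTCT-3'

The reverse primer's reverse complement AGTGGGTGCTCCAA matches the template at positions 24–37; the product starts at position 1.
The forward primer is identical to the top strand over positions 1–12: AAAAACGTCTCT.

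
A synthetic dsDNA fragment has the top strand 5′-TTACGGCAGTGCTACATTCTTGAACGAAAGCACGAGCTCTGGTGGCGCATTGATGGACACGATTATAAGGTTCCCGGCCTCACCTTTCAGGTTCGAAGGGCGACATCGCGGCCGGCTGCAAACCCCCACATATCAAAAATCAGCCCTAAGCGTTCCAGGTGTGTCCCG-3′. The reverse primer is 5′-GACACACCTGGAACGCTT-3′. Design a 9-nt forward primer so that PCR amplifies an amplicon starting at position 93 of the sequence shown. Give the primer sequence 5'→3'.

5'-TCGAAGGGC-3'

The reverse primer's reverse complement AAGCGTTCCAGGTGTGTC matches the template at positions 148–165; the product starts at position 93.
The forward primer is identical to the top strand over positions 93–101: TCGAAGGGC.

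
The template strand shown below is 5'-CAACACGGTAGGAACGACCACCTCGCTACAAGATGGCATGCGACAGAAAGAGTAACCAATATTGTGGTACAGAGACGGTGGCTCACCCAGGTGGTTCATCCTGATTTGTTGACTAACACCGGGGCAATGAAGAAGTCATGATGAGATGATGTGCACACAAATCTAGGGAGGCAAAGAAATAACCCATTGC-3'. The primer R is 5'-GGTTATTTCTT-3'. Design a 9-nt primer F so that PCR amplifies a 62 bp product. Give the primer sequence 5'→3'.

The reverse primer's reverse complement AAGAAATAACC matches the template at positions 174–184, so the product ends at position 184.
A 62 bp product then starts at position 184 − 62 + 1 = 123.
The forward primer is identical to the top strand there: GGCAATGAA.

5'-GGCAATGAA-3'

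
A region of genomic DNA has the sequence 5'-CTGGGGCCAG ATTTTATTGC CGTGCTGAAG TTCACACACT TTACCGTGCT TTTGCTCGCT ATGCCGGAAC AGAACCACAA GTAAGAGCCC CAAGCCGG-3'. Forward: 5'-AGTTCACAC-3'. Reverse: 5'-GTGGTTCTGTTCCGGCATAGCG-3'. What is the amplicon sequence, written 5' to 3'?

5'-AGTTCACACACTTTACCGTGCTTTTGCTCGCTATGCCGGAACAGAACCAC-3'

The forward primer matches the template at positions 29–37.
Taking the reverse complement of GTGGTTCTGTTCCGGCATAGCG gives CGCTATGCCGGAACAGAACCAC, found at positions 57–78 on the template; the primer anneals here to the top strand with its 3' end pointing upstream.
The product is the template from position 29 through 78 (50 bp).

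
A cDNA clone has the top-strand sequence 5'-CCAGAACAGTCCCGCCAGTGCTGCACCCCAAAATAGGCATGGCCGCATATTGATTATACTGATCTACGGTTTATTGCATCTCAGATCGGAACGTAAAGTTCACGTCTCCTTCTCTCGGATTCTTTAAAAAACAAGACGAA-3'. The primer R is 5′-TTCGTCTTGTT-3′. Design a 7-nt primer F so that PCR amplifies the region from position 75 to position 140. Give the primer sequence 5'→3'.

5'-TGCATCT-3'

The reverse primer's reverse complement AACAAGACGAA matches the template at positions 130–140; the product starts at position 75.
The forward primer is identical to the top strand over positions 75–81: TGCATCT.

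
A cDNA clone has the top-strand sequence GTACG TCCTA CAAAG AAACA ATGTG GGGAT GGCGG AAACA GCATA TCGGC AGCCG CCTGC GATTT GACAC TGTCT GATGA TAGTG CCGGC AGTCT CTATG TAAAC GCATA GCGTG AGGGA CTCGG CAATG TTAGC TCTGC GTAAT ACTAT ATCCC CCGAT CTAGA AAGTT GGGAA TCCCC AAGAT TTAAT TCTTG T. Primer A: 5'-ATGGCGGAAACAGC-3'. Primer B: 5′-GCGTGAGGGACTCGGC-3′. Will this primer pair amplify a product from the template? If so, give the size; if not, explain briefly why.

Primer A (ATGGCGGAAACAGC) matches the top strand at positions 29–42 (3' end points downstream).
Primer B (GCGTGAGGGACTCGGC) also matches the top strand directly, at positions 111–126 — its reverse complement GCCGAGTCCCTCACGC is not present.
Both primers anneal to the bottom strand with 3' ends pointing the same way, so neither can prime synthesis back toward the other.

No product — both primers anneal to the same strand and extend in the same direction.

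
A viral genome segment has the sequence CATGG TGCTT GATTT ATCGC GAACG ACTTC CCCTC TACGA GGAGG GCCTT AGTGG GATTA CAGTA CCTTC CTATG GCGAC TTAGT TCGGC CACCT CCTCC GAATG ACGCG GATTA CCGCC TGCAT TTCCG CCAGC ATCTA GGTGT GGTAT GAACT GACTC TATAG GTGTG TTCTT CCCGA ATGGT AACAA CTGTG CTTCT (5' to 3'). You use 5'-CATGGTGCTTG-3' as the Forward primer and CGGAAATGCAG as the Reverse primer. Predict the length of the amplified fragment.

130 bp

Scanning the template, CATGGTGCTTG occurs at positions 1–11; this primer anneals to the bottom strand there with its 3' end pointing downstream.
Reverse complement of the reverse primer: CTGCATTTCCG. This occurs on the top strand at positions 120–130.
The product runs from position 1 to position 130, so its length is 130 − 1 + 1 = 130 bp.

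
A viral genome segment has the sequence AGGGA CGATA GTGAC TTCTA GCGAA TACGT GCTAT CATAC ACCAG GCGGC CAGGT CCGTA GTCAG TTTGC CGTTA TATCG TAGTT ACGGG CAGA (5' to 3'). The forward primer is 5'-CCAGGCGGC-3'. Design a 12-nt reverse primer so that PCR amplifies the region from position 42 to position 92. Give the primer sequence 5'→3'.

The product's 3' end on the top strand is position 92.
The reverse primer anneals to the top strand over positions 81–92, i.e. to TAGTTACGGGCA.
Its sequence written 5'→3' is the reverse complement: TGCCCGTAACTA.

5'-TGCCCGTAACTA-3'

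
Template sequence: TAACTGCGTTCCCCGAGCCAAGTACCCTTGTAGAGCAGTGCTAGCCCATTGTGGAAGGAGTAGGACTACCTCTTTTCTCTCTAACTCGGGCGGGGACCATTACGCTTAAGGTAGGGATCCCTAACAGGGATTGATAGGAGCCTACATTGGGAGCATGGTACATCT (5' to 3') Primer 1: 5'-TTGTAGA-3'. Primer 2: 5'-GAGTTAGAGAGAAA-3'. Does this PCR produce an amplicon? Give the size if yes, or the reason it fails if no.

Yes — a 60 bp product.

Primer 1 (TTGTAGA) matches the top strand at positions 28–34; it acts as a forward primer.
Primer 2's reverse complement is TTTCTCTCTAACTC, matching the top strand at positions 74–87; it acts as a reverse primer.
The 3' ends face each other across positions 28–87, giving a 60 bp product.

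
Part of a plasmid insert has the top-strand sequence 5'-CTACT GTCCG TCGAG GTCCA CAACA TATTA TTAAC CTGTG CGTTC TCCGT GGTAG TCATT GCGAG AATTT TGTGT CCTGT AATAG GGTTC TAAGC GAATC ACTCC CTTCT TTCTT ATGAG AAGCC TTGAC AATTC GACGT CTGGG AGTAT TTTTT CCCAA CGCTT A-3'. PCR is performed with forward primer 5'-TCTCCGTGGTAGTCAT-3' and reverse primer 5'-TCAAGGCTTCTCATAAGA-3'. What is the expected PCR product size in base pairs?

The forward primer matches the template at positions 44–59.
Reverse complement of the reverse primer: TCTTATGAGAAGCCTTGA. This occurs on the top strand at positions 112–129.
The product runs from position 44 to position 129, so its length is 129 − 44 + 1 = 86 bp.

86 bp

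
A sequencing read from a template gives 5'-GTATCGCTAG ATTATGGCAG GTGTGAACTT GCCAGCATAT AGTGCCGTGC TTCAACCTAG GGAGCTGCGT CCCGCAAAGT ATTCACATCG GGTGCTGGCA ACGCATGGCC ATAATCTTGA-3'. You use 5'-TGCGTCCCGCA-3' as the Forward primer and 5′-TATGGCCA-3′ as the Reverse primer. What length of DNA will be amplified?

48 bp

Scanning the template, TGCGTCCCGCA occurs at positions 66–76; this primer anneals to the bottom strand there with its 3' end pointing downstream.
Taking the reverse complement of TATGGCCA gives TGGCCATA, found at positions 106–113 on the template; the primer anneals here to the top strand with its 3' end pointing upstream.
The product runs from position 66 to position 113, so its length is 113 − 66 + 1 = 48 bp.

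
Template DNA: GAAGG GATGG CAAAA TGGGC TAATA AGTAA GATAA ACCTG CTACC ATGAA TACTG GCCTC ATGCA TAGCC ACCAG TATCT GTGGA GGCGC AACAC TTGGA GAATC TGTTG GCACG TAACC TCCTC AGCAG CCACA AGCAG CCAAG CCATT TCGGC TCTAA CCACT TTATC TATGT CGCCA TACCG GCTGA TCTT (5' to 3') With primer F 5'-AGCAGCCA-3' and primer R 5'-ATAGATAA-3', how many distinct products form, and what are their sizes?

Two products: 48 bp, 38 bp

The forward primer AGCAGCCA matches the top strand at positions 126–133, 136–143.
The reverse primer's reverse complement is TTATCTAT, matching at positions 166–173.
Each forward site pairs with the reverse site to give a product ending at position 173: sizes 48, 38 bp.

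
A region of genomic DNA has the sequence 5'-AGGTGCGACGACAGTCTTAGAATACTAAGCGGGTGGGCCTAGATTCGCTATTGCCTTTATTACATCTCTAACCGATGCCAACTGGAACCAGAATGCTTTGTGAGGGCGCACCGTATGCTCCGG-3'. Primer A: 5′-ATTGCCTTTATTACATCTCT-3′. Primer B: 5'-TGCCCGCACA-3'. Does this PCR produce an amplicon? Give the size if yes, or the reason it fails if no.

Primer B (TGCCCGCACA) does not match the top strand, and its reverse complement TGTGCGGGCA does not match either.
With no annealing site for primer B, no amplification occurs.

No product — primer B has no binding site in the template.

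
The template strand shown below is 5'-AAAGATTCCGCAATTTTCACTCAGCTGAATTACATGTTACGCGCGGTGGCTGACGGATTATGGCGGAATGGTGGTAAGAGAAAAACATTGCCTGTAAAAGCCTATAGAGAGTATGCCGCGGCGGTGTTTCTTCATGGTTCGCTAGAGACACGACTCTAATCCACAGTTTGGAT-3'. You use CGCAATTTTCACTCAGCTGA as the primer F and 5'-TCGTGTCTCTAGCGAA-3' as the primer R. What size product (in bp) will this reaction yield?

Forward primer CGCAATTTTCACTCAGCTGA is found on the top strand at positions 9–28.
Taking the reverse complement of TCGTGTCTCTAGCGAA gives TTCGCTAGAGACACGA, found at positions 138–153 on the template; the primer anneals here to the top strand with its 3' end pointing upstream.
Amplicon spans positions 9–153: 145 bp.

145 bp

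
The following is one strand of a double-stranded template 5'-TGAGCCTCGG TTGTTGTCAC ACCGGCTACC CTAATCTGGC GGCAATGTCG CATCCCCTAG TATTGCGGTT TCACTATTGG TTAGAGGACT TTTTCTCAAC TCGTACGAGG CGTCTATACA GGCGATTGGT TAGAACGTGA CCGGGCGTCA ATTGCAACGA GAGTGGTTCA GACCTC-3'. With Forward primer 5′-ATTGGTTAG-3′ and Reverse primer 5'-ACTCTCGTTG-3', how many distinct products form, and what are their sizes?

Two products: 89 bp, 40 bp

The forward primer ATTGGTTAG matches the top strand at positions 76–84, 125–133.
The reverse primer's reverse complement is CAACGAGAGT, matching at positions 155–164.
Each forward site pairs with the reverse site to give a product ending at position 164: sizes 89, 40 bp.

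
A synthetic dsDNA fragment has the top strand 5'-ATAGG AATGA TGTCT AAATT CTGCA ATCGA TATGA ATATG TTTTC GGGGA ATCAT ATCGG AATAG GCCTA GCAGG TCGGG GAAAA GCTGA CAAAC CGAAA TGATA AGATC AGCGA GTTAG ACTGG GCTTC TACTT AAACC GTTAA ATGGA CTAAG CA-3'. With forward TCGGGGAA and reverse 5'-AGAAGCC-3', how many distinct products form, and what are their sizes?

The forward primer TCGGGGAA matches the top strand at positions 44–51, 76–83.
The reverse primer's reverse complement is GGCTTCT, matching at positions 125–131.
Each forward site pairs with the reverse site to give a product ending at position 131: sizes 88, 56 bp.

Two products: 88 bp, 56 bp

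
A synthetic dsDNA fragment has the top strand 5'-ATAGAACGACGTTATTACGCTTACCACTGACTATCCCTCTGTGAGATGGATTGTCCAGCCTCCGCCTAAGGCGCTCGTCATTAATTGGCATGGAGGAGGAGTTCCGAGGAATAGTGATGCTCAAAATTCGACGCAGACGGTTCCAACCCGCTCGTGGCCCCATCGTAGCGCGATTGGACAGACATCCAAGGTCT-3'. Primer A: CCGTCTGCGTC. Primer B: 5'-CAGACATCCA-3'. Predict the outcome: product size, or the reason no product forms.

Primer A (CCGTCTGCGTC) has reverse complement GACGCAGACGG, which matches the top strand at positions 130–140; primer A anneals to the top strand there with its 3' end pointing upstream toward position 130.
Primer B (CAGACATCCA) matches the top strand directly at positions 179–188; it anneals to the bottom strand with its 3' end pointing downstream toward position 188.
The 3' ends diverge (primer A extends toward position 1, primer B toward position 194), so the primers never converge on a shared product.

No product — the primers' 3' ends point away from each other.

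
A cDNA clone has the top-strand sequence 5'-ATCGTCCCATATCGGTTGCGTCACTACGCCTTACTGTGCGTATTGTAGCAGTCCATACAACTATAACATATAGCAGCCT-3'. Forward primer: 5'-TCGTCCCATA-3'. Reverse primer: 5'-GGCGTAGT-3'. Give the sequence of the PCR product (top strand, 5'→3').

5'-TCGTCCCATATCGGTTGCGTCACTACGCC-3'

The forward primer matches the template at positions 2–11.
The reverse primer's reverse complement is ACTACGCC, which matches the template at positions 23–30.
The product is the template from position 2 through 30 (29 bp).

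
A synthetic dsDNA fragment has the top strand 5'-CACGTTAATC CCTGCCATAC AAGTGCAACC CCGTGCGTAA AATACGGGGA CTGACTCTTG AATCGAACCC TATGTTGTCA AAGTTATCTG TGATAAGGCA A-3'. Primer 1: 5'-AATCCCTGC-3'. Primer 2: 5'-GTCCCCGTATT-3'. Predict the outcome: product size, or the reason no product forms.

Yes — a 45 bp product.

Primer 1 (AATCCCTGC) matches the top strand at positions 7–15; it acts as a forward primer.
Primer 2's reverse complement is AATACGGGGAC, matching the top strand at positions 41–51; it acts as a reverse primer.
The 3' ends face each other across positions 7–51, giving a 45 bp product.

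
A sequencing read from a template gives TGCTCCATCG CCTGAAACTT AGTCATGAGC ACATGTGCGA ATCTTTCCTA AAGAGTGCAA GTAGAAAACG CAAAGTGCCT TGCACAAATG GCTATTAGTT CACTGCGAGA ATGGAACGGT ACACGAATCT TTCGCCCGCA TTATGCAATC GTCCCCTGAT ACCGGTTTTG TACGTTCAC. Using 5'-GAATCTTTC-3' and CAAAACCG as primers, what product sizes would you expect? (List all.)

The forward primer GAATCTTTC matches the top strand at positions 39–47, 125–133.
The reverse primer's reverse complement is CGGTTTTG, matching at positions 163–170.
Each forward site pairs with the reverse site to give a product ending at position 170: sizes 132, 46 bp.

132 bp, 46 bp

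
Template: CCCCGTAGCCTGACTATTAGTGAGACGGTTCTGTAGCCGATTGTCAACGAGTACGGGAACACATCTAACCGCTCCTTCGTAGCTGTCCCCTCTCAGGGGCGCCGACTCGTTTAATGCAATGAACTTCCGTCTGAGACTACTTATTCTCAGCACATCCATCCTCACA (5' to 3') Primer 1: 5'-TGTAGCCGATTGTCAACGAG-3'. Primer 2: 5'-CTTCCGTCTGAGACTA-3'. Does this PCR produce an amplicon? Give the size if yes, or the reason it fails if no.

Primer 1 (TGTAGCCGATTGTCAACGAG) matches the top strand at positions 32–51 (3' end points downstream).
Primer 2 (CTTCCGTCTGAGACTA) also matches the top strand directly, at positions 124–139 — its reverse complement TAGTCTCAGACGGAAG is not present.
Both primers anneal to the bottom strand with 3' ends pointing the same way, so neither can prime synthesis back toward the other.

No product — both primers anneal to the same strand and extend in the same direction.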